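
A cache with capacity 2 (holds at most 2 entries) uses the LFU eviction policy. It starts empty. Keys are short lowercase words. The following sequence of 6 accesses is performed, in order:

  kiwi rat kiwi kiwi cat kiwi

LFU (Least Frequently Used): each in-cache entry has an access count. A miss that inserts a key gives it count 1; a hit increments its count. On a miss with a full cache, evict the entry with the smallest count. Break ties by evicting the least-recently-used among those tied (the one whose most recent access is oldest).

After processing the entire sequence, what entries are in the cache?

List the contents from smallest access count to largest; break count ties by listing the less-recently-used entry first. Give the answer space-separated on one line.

Answer: cat kiwi

Derivation:
LFU simulation (capacity=2):
  1. access kiwi: MISS. Cache: [kiwi(c=1)]
  2. access rat: MISS. Cache: [kiwi(c=1) rat(c=1)]
  3. access kiwi: HIT, count now 2. Cache: [rat(c=1) kiwi(c=2)]
  4. access kiwi: HIT, count now 3. Cache: [rat(c=1) kiwi(c=3)]
  5. access cat: MISS, evict rat(c=1). Cache: [cat(c=1) kiwi(c=3)]
  6. access kiwi: HIT, count now 4. Cache: [cat(c=1) kiwi(c=4)]
Total: 3 hits, 3 misses, 1 evictions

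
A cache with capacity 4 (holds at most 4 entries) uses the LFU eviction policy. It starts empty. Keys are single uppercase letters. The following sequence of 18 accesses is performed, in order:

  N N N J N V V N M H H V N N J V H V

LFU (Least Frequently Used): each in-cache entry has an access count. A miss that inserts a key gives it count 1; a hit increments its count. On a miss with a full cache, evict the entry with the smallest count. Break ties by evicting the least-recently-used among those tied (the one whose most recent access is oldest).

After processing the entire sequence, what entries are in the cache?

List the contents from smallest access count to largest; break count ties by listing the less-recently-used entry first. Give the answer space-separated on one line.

LFU simulation (capacity=4):
  1. access N: MISS. Cache: [N(c=1)]
  2. access N: HIT, count now 2. Cache: [N(c=2)]
  3. access N: HIT, count now 3. Cache: [N(c=3)]
  4. access J: MISS. Cache: [J(c=1) N(c=3)]
  5. access N: HIT, count now 4. Cache: [J(c=1) N(c=4)]
  6. access V: MISS. Cache: [J(c=1) V(c=1) N(c=4)]
  7. access V: HIT, count now 2. Cache: [J(c=1) V(c=2) N(c=4)]
  8. access N: HIT, count now 5. Cache: [J(c=1) V(c=2) N(c=5)]
  9. access M: MISS. Cache: [J(c=1) M(c=1) V(c=2) N(c=5)]
  10. access H: MISS, evict J(c=1). Cache: [M(c=1) H(c=1) V(c=2) N(c=5)]
  11. access H: HIT, count now 2. Cache: [M(c=1) V(c=2) H(c=2) N(c=5)]
  12. access V: HIT, count now 3. Cache: [M(c=1) H(c=2) V(c=3) N(c=5)]
  13. access N: HIT, count now 6. Cache: [M(c=1) H(c=2) V(c=3) N(c=6)]
  14. access N: HIT, count now 7. Cache: [M(c=1) H(c=2) V(c=3) N(c=7)]
  15. access J: MISS, evict M(c=1). Cache: [J(c=1) H(c=2) V(c=3) N(c=7)]
  16. access V: HIT, count now 4. Cache: [J(c=1) H(c=2) V(c=4) N(c=7)]
  17. access H: HIT, count now 3. Cache: [J(c=1) H(c=3) V(c=4) N(c=7)]
  18. access V: HIT, count now 5. Cache: [J(c=1) H(c=3) V(c=5) N(c=7)]
Total: 12 hits, 6 misses, 2 evictions

Answer: J H V N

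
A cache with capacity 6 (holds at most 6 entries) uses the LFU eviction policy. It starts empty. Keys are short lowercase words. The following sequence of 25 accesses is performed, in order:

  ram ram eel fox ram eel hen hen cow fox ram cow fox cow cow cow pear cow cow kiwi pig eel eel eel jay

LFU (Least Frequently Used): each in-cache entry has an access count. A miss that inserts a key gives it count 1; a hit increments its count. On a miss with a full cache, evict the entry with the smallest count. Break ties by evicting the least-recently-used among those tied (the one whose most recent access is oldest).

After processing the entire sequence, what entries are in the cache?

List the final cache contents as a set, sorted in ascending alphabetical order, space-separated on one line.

LFU simulation (capacity=6):
  1. access ram: MISS. Cache: [ram(c=1)]
  2. access ram: HIT, count now 2. Cache: [ram(c=2)]
  3. access eel: MISS. Cache: [eel(c=1) ram(c=2)]
  4. access fox: MISS. Cache: [eel(c=1) fox(c=1) ram(c=2)]
  5. access ram: HIT, count now 3. Cache: [eel(c=1) fox(c=1) ram(c=3)]
  6. access eel: HIT, count now 2. Cache: [fox(c=1) eel(c=2) ram(c=3)]
  7. access hen: MISS. Cache: [fox(c=1) hen(c=1) eel(c=2) ram(c=3)]
  8. access hen: HIT, count now 2. Cache: [fox(c=1) eel(c=2) hen(c=2) ram(c=3)]
  9. access cow: MISS. Cache: [fox(c=1) cow(c=1) eel(c=2) hen(c=2) ram(c=3)]
  10. access fox: HIT, count now 2. Cache: [cow(c=1) eel(c=2) hen(c=2) fox(c=2) ram(c=3)]
  11. access ram: HIT, count now 4. Cache: [cow(c=1) eel(c=2) hen(c=2) fox(c=2) ram(c=4)]
  12. access cow: HIT, count now 2. Cache: [eel(c=2) hen(c=2) fox(c=2) cow(c=2) ram(c=4)]
  13. access fox: HIT, count now 3. Cache: [eel(c=2) hen(c=2) cow(c=2) fox(c=3) ram(c=4)]
  14. access cow: HIT, count now 3. Cache: [eel(c=2) hen(c=2) fox(c=3) cow(c=3) ram(c=4)]
  15. access cow: HIT, count now 4. Cache: [eel(c=2) hen(c=2) fox(c=3) ram(c=4) cow(c=4)]
  16. access cow: HIT, count now 5. Cache: [eel(c=2) hen(c=2) fox(c=3) ram(c=4) cow(c=5)]
  17. access pear: MISS. Cache: [pear(c=1) eel(c=2) hen(c=2) fox(c=3) ram(c=4) cow(c=5)]
  18. access cow: HIT, count now 6. Cache: [pear(c=1) eel(c=2) hen(c=2) fox(c=3) ram(c=4) cow(c=6)]
  19. access cow: HIT, count now 7. Cache: [pear(c=1) eel(c=2) hen(c=2) fox(c=3) ram(c=4) cow(c=7)]
  20. access kiwi: MISS, evict pear(c=1). Cache: [kiwi(c=1) eel(c=2) hen(c=2) fox(c=3) ram(c=4) cow(c=7)]
  21. access pig: MISS, evict kiwi(c=1). Cache: [pig(c=1) eel(c=2) hen(c=2) fox(c=3) ram(c=4) cow(c=7)]
  22. access eel: HIT, count now 3. Cache: [pig(c=1) hen(c=2) fox(c=3) eel(c=3) ram(c=4) cow(c=7)]
  23. access eel: HIT, count now 4. Cache: [pig(c=1) hen(c=2) fox(c=3) ram(c=4) eel(c=4) cow(c=7)]
  24. access eel: HIT, count now 5. Cache: [pig(c=1) hen(c=2) fox(c=3) ram(c=4) eel(c=5) cow(c=7)]
  25. access jay: MISS, evict pig(c=1). Cache: [jay(c=1) hen(c=2) fox(c=3) ram(c=4) eel(c=5) cow(c=7)]
Total: 16 hits, 9 misses, 3 evictions

Answer: cow eel fox hen jay ram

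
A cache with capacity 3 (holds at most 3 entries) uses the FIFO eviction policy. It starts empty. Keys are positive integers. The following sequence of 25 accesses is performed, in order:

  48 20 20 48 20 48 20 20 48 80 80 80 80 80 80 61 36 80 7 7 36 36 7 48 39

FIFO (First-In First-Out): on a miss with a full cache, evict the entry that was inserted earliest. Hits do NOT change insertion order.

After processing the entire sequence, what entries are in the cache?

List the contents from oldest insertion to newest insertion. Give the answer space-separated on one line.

FIFO simulation (capacity=3):
  1. access 48: MISS. Cache (old->new): [48]
  2. access 20: MISS. Cache (old->new): [48 20]
  3. access 20: HIT. Cache (old->new): [48 20]
  4. access 48: HIT. Cache (old->new): [48 20]
  5. access 20: HIT. Cache (old->new): [48 20]
  6. access 48: HIT. Cache (old->new): [48 20]
  7. access 20: HIT. Cache (old->new): [48 20]
  8. access 20: HIT. Cache (old->new): [48 20]
  9. access 48: HIT. Cache (old->new): [48 20]
  10. access 80: MISS. Cache (old->new): [48 20 80]
  11. access 80: HIT. Cache (old->new): [48 20 80]
  12. access 80: HIT. Cache (old->new): [48 20 80]
  13. access 80: HIT. Cache (old->new): [48 20 80]
  14. access 80: HIT. Cache (old->new): [48 20 80]
  15. access 80: HIT. Cache (old->new): [48 20 80]
  16. access 61: MISS, evict 48. Cache (old->new): [20 80 61]
  17. access 36: MISS, evict 20. Cache (old->new): [80 61 36]
  18. access 80: HIT. Cache (old->new): [80 61 36]
  19. access 7: MISS, evict 80. Cache (old->new): [61 36 7]
  20. access 7: HIT. Cache (old->new): [61 36 7]
  21. access 36: HIT. Cache (old->new): [61 36 7]
  22. access 36: HIT. Cache (old->new): [61 36 7]
  23. access 7: HIT. Cache (old->new): [61 36 7]
  24. access 48: MISS, evict 61. Cache (old->new): [36 7 48]
  25. access 39: MISS, evict 36. Cache (old->new): [7 48 39]
Total: 17 hits, 8 misses, 5 evictions

Answer: 7 48 39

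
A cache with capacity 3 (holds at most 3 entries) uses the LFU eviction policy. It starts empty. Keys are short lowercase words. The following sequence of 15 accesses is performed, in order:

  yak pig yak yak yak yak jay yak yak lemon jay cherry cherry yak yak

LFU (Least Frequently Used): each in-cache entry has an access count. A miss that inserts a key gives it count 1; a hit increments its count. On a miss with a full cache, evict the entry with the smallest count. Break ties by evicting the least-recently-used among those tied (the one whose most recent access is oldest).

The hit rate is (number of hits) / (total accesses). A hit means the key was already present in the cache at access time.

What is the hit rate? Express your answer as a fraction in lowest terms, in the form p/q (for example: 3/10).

LFU simulation (capacity=3):
  1. access yak: MISS. Cache: [yak(c=1)]
  2. access pig: MISS. Cache: [yak(c=1) pig(c=1)]
  3. access yak: HIT, count now 2. Cache: [pig(c=1) yak(c=2)]
  4. access yak: HIT, count now 3. Cache: [pig(c=1) yak(c=3)]
  5. access yak: HIT, count now 4. Cache: [pig(c=1) yak(c=4)]
  6. access yak: HIT, count now 5. Cache: [pig(c=1) yak(c=5)]
  7. access jay: MISS. Cache: [pig(c=1) jay(c=1) yak(c=5)]
  8. access yak: HIT, count now 6. Cache: [pig(c=1) jay(c=1) yak(c=6)]
  9. access yak: HIT, count now 7. Cache: [pig(c=1) jay(c=1) yak(c=7)]
  10. access lemon: MISS, evict pig(c=1). Cache: [jay(c=1) lemon(c=1) yak(c=7)]
  11. access jay: HIT, count now 2. Cache: [lemon(c=1) jay(c=2) yak(c=7)]
  12. access cherry: MISS, evict lemon(c=1). Cache: [cherry(c=1) jay(c=2) yak(c=7)]
  13. access cherry: HIT, count now 2. Cache: [jay(c=2) cherry(c=2) yak(c=7)]
  14. access yak: HIT, count now 8. Cache: [jay(c=2) cherry(c=2) yak(c=8)]
  15. access yak: HIT, count now 9. Cache: [jay(c=2) cherry(c=2) yak(c=9)]
Total: 10 hits, 5 misses, 2 evictions

Hit rate = 10/15 = 2/3

Answer: 2/3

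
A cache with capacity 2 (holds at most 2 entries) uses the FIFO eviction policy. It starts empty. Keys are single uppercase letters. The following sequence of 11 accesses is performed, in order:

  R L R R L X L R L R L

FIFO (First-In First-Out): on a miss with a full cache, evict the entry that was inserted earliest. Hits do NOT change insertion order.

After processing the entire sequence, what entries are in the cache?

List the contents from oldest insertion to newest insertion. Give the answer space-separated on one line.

Answer: R L

Derivation:
FIFO simulation (capacity=2):
  1. access R: MISS. Cache (old->new): [R]
  2. access L: MISS. Cache (old->new): [R L]
  3. access R: HIT. Cache (old->new): [R L]
  4. access R: HIT. Cache (old->new): [R L]
  5. access L: HIT. Cache (old->new): [R L]
  6. access X: MISS, evict R. Cache (old->new): [L X]
  7. access L: HIT. Cache (old->new): [L X]
  8. access R: MISS, evict L. Cache (old->new): [X R]
  9. access L: MISS, evict X. Cache (old->new): [R L]
  10. access R: HIT. Cache (old->new): [R L]
  11. access L: HIT. Cache (old->new): [R L]
Total: 6 hits, 5 misses, 3 evictions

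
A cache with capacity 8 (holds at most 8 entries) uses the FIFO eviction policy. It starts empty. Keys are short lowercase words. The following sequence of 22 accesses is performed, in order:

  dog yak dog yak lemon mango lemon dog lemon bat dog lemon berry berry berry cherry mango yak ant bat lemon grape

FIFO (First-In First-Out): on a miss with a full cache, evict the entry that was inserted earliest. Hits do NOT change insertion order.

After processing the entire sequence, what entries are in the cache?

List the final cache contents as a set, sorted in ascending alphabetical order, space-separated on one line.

FIFO simulation (capacity=8):
  1. access dog: MISS. Cache (old->new): [dog]
  2. access yak: MISS. Cache (old->new): [dog yak]
  3. access dog: HIT. Cache (old->new): [dog yak]
  4. access yak: HIT. Cache (old->new): [dog yak]
  5. access lemon: MISS. Cache (old->new): [dog yak lemon]
  6. access mango: MISS. Cache (old->new): [dog yak lemon mango]
  7. access lemon: HIT. Cache (old->new): [dog yak lemon mango]
  8. access dog: HIT. Cache (old->new): [dog yak lemon mango]
  9. access lemon: HIT. Cache (old->new): [dog yak lemon mango]
  10. access bat: MISS. Cache (old->new): [dog yak lemon mango bat]
  11. access dog: HIT. Cache (old->new): [dog yak lemon mango bat]
  12. access lemon: HIT. Cache (old->new): [dog yak lemon mango bat]
  13. access berry: MISS. Cache (old->new): [dog yak lemon mango bat berry]
  14. access berry: HIT. Cache (old->new): [dog yak lemon mango bat berry]
  15. access berry: HIT. Cache (old->new): [dog yak lemon mango bat berry]
  16. access cherry: MISS. Cache (old->new): [dog yak lemon mango bat berry cherry]
  17. access mango: HIT. Cache (old->new): [dog yak lemon mango bat berry cherry]
  18. access yak: HIT. Cache (old->new): [dog yak lemon mango bat berry cherry]
  19. access ant: MISS. Cache (old->new): [dog yak lemon mango bat berry cherry ant]
  20. access bat: HIT. Cache (old->new): [dog yak lemon mango bat berry cherry ant]
  21. access lemon: HIT. Cache (old->new): [dog yak lemon mango bat berry cherry ant]
  22. access grape: MISS, evict dog. Cache (old->new): [yak lemon mango bat berry cherry ant grape]
Total: 13 hits, 9 misses, 1 evictions

Answer: ant bat berry cherry grape lemon mango yak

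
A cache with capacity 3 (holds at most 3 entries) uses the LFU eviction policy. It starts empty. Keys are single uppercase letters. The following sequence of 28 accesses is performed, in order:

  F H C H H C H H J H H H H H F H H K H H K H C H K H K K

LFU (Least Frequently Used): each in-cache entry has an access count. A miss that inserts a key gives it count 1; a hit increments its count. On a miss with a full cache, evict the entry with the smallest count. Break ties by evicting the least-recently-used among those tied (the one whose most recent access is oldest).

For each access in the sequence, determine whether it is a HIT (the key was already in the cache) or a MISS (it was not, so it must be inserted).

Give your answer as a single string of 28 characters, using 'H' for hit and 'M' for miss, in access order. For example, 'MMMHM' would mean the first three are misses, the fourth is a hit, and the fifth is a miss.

LFU simulation (capacity=3):
  1. access F: MISS. Cache: [F(c=1)]
  2. access H: MISS. Cache: [F(c=1) H(c=1)]
  3. access C: MISS. Cache: [F(c=1) H(c=1) C(c=1)]
  4. access H: HIT, count now 2. Cache: [F(c=1) C(c=1) H(c=2)]
  5. access H: HIT, count now 3. Cache: [F(c=1) C(c=1) H(c=3)]
  6. access C: HIT, count now 2. Cache: [F(c=1) C(c=2) H(c=3)]
  7. access H: HIT, count now 4. Cache: [F(c=1) C(c=2) H(c=4)]
  8. access H: HIT, count now 5. Cache: [F(c=1) C(c=2) H(c=5)]
  9. access J: MISS, evict F(c=1). Cache: [J(c=1) C(c=2) H(c=5)]
  10. access H: HIT, count now 6. Cache: [J(c=1) C(c=2) H(c=6)]
  11. access H: HIT, count now 7. Cache: [J(c=1) C(c=2) H(c=7)]
  12. access H: HIT, count now 8. Cache: [J(c=1) C(c=2) H(c=8)]
  13. access H: HIT, count now 9. Cache: [J(c=1) C(c=2) H(c=9)]
  14. access H: HIT, count now 10. Cache: [J(c=1) C(c=2) H(c=10)]
  15. access F: MISS, evict J(c=1). Cache: [F(c=1) C(c=2) H(c=10)]
  16. access H: HIT, count now 11. Cache: [F(c=1) C(c=2) H(c=11)]
  17. access H: HIT, count now 12. Cache: [F(c=1) C(c=2) H(c=12)]
  18. access K: MISS, evict F(c=1). Cache: [K(c=1) C(c=2) H(c=12)]
  19. access H: HIT, count now 13. Cache: [K(c=1) C(c=2) H(c=13)]
  20. access H: HIT, count now 14. Cache: [K(c=1) C(c=2) H(c=14)]
  21. access K: HIT, count now 2. Cache: [C(c=2) K(c=2) H(c=14)]
  22. access H: HIT, count now 15. Cache: [C(c=2) K(c=2) H(c=15)]
  23. access C: HIT, count now 3. Cache: [K(c=2) C(c=3) H(c=15)]
  24. access H: HIT, count now 16. Cache: [K(c=2) C(c=3) H(c=16)]
  25. access K: HIT, count now 3. Cache: [C(c=3) K(c=3) H(c=16)]
  26. access H: HIT, count now 17. Cache: [C(c=3) K(c=3) H(c=17)]
  27. access K: HIT, count now 4. Cache: [C(c=3) K(c=4) H(c=17)]
  28. access K: HIT, count now 5. Cache: [C(c=3) K(c=5) H(c=17)]
Total: 22 hits, 6 misses, 3 evictions

Answer: MMMHHHHHMHHHHHMHHMHHHHHHHHHH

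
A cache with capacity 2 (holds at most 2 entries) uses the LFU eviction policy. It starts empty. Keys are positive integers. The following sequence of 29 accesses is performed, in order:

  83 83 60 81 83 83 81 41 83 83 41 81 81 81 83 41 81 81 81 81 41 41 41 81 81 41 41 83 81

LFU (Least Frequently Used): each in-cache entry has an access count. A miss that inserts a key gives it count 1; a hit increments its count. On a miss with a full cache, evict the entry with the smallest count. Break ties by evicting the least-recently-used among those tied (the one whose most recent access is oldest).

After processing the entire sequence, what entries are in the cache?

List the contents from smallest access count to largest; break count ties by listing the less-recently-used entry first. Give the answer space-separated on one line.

LFU simulation (capacity=2):
  1. access 83: MISS. Cache: [83(c=1)]
  2. access 83: HIT, count now 2. Cache: [83(c=2)]
  3. access 60: MISS. Cache: [60(c=1) 83(c=2)]
  4. access 81: MISS, evict 60(c=1). Cache: [81(c=1) 83(c=2)]
  5. access 83: HIT, count now 3. Cache: [81(c=1) 83(c=3)]
  6. access 83: HIT, count now 4. Cache: [81(c=1) 83(c=4)]
  7. access 81: HIT, count now 2. Cache: [81(c=2) 83(c=4)]
  8. access 41: MISS, evict 81(c=2). Cache: [41(c=1) 83(c=4)]
  9. access 83: HIT, count now 5. Cache: [41(c=1) 83(c=5)]
  10. access 83: HIT, count now 6. Cache: [41(c=1) 83(c=6)]
  11. access 41: HIT, count now 2. Cache: [41(c=2) 83(c=6)]
  12. access 81: MISS, evict 41(c=2). Cache: [81(c=1) 83(c=6)]
  13. access 81: HIT, count now 2. Cache: [81(c=2) 83(c=6)]
  14. access 81: HIT, count now 3. Cache: [81(c=3) 83(c=6)]
  15. access 83: HIT, count now 7. Cache: [81(c=3) 83(c=7)]
  16. access 41: MISS, evict 81(c=3). Cache: [41(c=1) 83(c=7)]
  17. access 81: MISS, evict 41(c=1). Cache: [81(c=1) 83(c=7)]
  18. access 81: HIT, count now 2. Cache: [81(c=2) 83(c=7)]
  19. access 81: HIT, count now 3. Cache: [81(c=3) 83(c=7)]
  20. access 81: HIT, count now 4. Cache: [81(c=4) 83(c=7)]
  21. access 41: MISS, evict 81(c=4). Cache: [41(c=1) 83(c=7)]
  22. access 41: HIT, count now 2. Cache: [41(c=2) 83(c=7)]
  23. access 41: HIT, count now 3. Cache: [41(c=3) 83(c=7)]
  24. access 81: MISS, evict 41(c=3). Cache: [81(c=1) 83(c=7)]
  25. access 81: HIT, count now 2. Cache: [81(c=2) 83(c=7)]
  26. access 41: MISS, evict 81(c=2). Cache: [41(c=1) 83(c=7)]
  27. access 41: HIT, count now 2. Cache: [41(c=2) 83(c=7)]
  28. access 83: HIT, count now 8. Cache: [41(c=2) 83(c=8)]
  29. access 81: MISS, evict 41(c=2). Cache: [81(c=1) 83(c=8)]
Total: 18 hits, 11 misses, 9 evictions

Answer: 81 83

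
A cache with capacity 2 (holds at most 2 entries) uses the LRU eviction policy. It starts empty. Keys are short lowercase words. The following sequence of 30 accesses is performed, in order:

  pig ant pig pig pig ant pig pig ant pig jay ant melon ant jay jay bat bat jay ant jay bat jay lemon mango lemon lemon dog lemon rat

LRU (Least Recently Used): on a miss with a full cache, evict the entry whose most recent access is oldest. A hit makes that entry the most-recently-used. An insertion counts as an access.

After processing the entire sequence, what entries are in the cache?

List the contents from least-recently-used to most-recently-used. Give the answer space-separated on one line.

LRU simulation (capacity=2):
  1. access pig: MISS. Cache (LRU->MRU): [pig]
  2. access ant: MISS. Cache (LRU->MRU): [pig ant]
  3. access pig: HIT. Cache (LRU->MRU): [ant pig]
  4. access pig: HIT. Cache (LRU->MRU): [ant pig]
  5. access pig: HIT. Cache (LRU->MRU): [ant pig]
  6. access ant: HIT. Cache (LRU->MRU): [pig ant]
  7. access pig: HIT. Cache (LRU->MRU): [ant pig]
  8. access pig: HIT. Cache (LRU->MRU): [ant pig]
  9. access ant: HIT. Cache (LRU->MRU): [pig ant]
  10. access pig: HIT. Cache (LRU->MRU): [ant pig]
  11. access jay: MISS, evict ant. Cache (LRU->MRU): [pig jay]
  12. access ant: MISS, evict pig. Cache (LRU->MRU): [jay ant]
  13. access melon: MISS, evict jay. Cache (LRU->MRU): [ant melon]
  14. access ant: HIT. Cache (LRU->MRU): [melon ant]
  15. access jay: MISS, evict melon. Cache (LRU->MRU): [ant jay]
  16. access jay: HIT. Cache (LRU->MRU): [ant jay]
  17. access bat: MISS, evict ant. Cache (LRU->MRU): [jay bat]
  18. access bat: HIT. Cache (LRU->MRU): [jay bat]
  19. access jay: HIT. Cache (LRU->MRU): [bat jay]
  20. access ant: MISS, evict bat. Cache (LRU->MRU): [jay ant]
  21. access jay: HIT. Cache (LRU->MRU): [ant jay]
  22. access bat: MISS, evict ant. Cache (LRU->MRU): [jay bat]
  23. access jay: HIT. Cache (LRU->MRU): [bat jay]
  24. access lemon: MISS, evict bat. Cache (LRU->MRU): [jay lemon]
  25. access mango: MISS, evict jay. Cache (LRU->MRU): [lemon mango]
  26. access lemon: HIT. Cache (LRU->MRU): [mango lemon]
  27. access lemon: HIT. Cache (LRU->MRU): [mango lemon]
  28. access dog: MISS, evict mango. Cache (LRU->MRU): [lemon dog]
  29. access lemon: HIT. Cache (LRU->MRU): [dog lemon]
  30. access rat: MISS, evict dog. Cache (LRU->MRU): [lemon rat]
Total: 17 hits, 13 misses, 11 evictions

Answer: lemon rat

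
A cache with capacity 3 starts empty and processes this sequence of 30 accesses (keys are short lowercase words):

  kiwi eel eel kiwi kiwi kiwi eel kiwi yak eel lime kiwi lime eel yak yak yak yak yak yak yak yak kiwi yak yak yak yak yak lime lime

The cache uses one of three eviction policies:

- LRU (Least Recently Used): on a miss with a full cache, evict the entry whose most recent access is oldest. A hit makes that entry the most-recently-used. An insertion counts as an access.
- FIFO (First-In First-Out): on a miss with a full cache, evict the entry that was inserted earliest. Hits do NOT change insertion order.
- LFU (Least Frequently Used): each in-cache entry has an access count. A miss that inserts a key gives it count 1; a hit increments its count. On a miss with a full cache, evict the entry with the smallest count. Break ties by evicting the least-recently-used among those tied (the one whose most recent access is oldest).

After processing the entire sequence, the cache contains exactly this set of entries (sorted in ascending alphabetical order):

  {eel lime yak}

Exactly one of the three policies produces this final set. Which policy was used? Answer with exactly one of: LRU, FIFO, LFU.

Answer: FIFO

Derivation:
Simulating under each policy and comparing final sets:
  LRU: final set = {kiwi lime yak} -> differs
  FIFO: final set = {eel lime yak} -> MATCHES target
  LFU: final set = {kiwi lime yak} -> differs
Only FIFO produces the target set.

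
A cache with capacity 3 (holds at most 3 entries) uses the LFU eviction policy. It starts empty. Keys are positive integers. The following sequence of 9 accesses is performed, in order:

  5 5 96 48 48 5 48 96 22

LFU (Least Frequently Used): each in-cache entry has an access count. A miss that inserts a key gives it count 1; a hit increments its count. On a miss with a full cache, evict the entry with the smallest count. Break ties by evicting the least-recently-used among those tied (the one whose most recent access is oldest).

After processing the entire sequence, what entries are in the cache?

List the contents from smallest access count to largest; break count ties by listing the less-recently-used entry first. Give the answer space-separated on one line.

Answer: 22 5 48

Derivation:
LFU simulation (capacity=3):
  1. access 5: MISS. Cache: [5(c=1)]
  2. access 5: HIT, count now 2. Cache: [5(c=2)]
  3. access 96: MISS. Cache: [96(c=1) 5(c=2)]
  4. access 48: MISS. Cache: [96(c=1) 48(c=1) 5(c=2)]
  5. access 48: HIT, count now 2. Cache: [96(c=1) 5(c=2) 48(c=2)]
  6. access 5: HIT, count now 3. Cache: [96(c=1) 48(c=2) 5(c=3)]
  7. access 48: HIT, count now 3. Cache: [96(c=1) 5(c=3) 48(c=3)]
  8. access 96: HIT, count now 2. Cache: [96(c=2) 5(c=3) 48(c=3)]
  9. access 22: MISS, evict 96(c=2). Cache: [22(c=1) 5(c=3) 48(c=3)]
Total: 5 hits, 4 misses, 1 evictions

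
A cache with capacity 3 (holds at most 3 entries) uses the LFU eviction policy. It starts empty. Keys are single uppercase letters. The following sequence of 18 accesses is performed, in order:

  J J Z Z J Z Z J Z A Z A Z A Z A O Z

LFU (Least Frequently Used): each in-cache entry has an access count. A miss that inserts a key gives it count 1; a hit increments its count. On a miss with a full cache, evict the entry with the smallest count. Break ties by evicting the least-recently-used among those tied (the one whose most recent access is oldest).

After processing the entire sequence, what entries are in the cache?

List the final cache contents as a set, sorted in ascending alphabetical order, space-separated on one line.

Answer: A O Z

Derivation:
LFU simulation (capacity=3):
  1. access J: MISS. Cache: [J(c=1)]
  2. access J: HIT, count now 2. Cache: [J(c=2)]
  3. access Z: MISS. Cache: [Z(c=1) J(c=2)]
  4. access Z: HIT, count now 2. Cache: [J(c=2) Z(c=2)]
  5. access J: HIT, count now 3. Cache: [Z(c=2) J(c=3)]
  6. access Z: HIT, count now 3. Cache: [J(c=3) Z(c=3)]
  7. access Z: HIT, count now 4. Cache: [J(c=3) Z(c=4)]
  8. access J: HIT, count now 4. Cache: [Z(c=4) J(c=4)]
  9. access Z: HIT, count now 5. Cache: [J(c=4) Z(c=5)]
  10. access A: MISS. Cache: [A(c=1) J(c=4) Z(c=5)]
  11. access Z: HIT, count now 6. Cache: [A(c=1) J(c=4) Z(c=6)]
  12. access A: HIT, count now 2. Cache: [A(c=2) J(c=4) Z(c=6)]
  13. access Z: HIT, count now 7. Cache: [A(c=2) J(c=4) Z(c=7)]
  14. access A: HIT, count now 3. Cache: [A(c=3) J(c=4) Z(c=7)]
  15. access Z: HIT, count now 8. Cache: [A(c=3) J(c=4) Z(c=8)]
  16. access A: HIT, count now 4. Cache: [J(c=4) A(c=4) Z(c=8)]
  17. access O: MISS, evict J(c=4). Cache: [O(c=1) A(c=4) Z(c=8)]
  18. access Z: HIT, count now 9. Cache: [O(c=1) A(c=4) Z(c=9)]
Total: 14 hits, 4 misses, 1 evictions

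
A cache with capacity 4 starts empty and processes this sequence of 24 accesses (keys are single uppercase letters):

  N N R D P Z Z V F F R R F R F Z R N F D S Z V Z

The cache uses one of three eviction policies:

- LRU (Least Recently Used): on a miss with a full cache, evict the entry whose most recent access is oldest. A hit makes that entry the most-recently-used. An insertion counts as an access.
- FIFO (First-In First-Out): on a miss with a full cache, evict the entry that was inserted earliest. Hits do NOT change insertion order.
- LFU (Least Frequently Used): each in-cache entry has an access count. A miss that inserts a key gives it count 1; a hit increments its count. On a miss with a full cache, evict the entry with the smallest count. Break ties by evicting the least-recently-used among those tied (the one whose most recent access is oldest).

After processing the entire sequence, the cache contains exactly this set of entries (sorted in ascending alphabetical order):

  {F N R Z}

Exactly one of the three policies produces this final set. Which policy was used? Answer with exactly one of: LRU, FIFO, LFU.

Simulating under each policy and comparing final sets:
  LRU: final set = {D S V Z} -> differs
  FIFO: final set = {D S V Z} -> differs
  LFU: final set = {F N R Z} -> MATCHES target
Only LFU produces the target set.

Answer: LFU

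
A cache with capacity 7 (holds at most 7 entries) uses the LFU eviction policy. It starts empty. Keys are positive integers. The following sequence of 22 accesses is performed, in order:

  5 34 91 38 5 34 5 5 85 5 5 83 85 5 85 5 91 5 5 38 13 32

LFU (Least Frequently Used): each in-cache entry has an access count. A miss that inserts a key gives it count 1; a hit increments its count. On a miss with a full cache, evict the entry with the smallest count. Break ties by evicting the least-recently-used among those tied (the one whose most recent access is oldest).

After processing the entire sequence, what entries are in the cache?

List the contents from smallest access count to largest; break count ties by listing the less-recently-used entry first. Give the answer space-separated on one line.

LFU simulation (capacity=7):
  1. access 5: MISS. Cache: [5(c=1)]
  2. access 34: MISS. Cache: [5(c=1) 34(c=1)]
  3. access 91: MISS. Cache: [5(c=1) 34(c=1) 91(c=1)]
  4. access 38: MISS. Cache: [5(c=1) 34(c=1) 91(c=1) 38(c=1)]
  5. access 5: HIT, count now 2. Cache: [34(c=1) 91(c=1) 38(c=1) 5(c=2)]
  6. access 34: HIT, count now 2. Cache: [91(c=1) 38(c=1) 5(c=2) 34(c=2)]
  7. access 5: HIT, count now 3. Cache: [91(c=1) 38(c=1) 34(c=2) 5(c=3)]
  8. access 5: HIT, count now 4. Cache: [91(c=1) 38(c=1) 34(c=2) 5(c=4)]
  9. access 85: MISS. Cache: [91(c=1) 38(c=1) 85(c=1) 34(c=2) 5(c=4)]
  10. access 5: HIT, count now 5. Cache: [91(c=1) 38(c=1) 85(c=1) 34(c=2) 5(c=5)]
  11. access 5: HIT, count now 6. Cache: [91(c=1) 38(c=1) 85(c=1) 34(c=2) 5(c=6)]
  12. access 83: MISS. Cache: [91(c=1) 38(c=1) 85(c=1) 83(c=1) 34(c=2) 5(c=6)]
  13. access 85: HIT, count now 2. Cache: [91(c=1) 38(c=1) 83(c=1) 34(c=2) 85(c=2) 5(c=6)]
  14. access 5: HIT, count now 7. Cache: [91(c=1) 38(c=1) 83(c=1) 34(c=2) 85(c=2) 5(c=7)]
  15. access 85: HIT, count now 3. Cache: [91(c=1) 38(c=1) 83(c=1) 34(c=2) 85(c=3) 5(c=7)]
  16. access 5: HIT, count now 8. Cache: [91(c=1) 38(c=1) 83(c=1) 34(c=2) 85(c=3) 5(c=8)]
  17. access 91: HIT, count now 2. Cache: [38(c=1) 83(c=1) 34(c=2) 91(c=2) 85(c=3) 5(c=8)]
  18. access 5: HIT, count now 9. Cache: [38(c=1) 83(c=1) 34(c=2) 91(c=2) 85(c=3) 5(c=9)]
  19. access 5: HIT, count now 10. Cache: [38(c=1) 83(c=1) 34(c=2) 91(c=2) 85(c=3) 5(c=10)]
  20. access 38: HIT, count now 2. Cache: [83(c=1) 34(c=2) 91(c=2) 38(c=2) 85(c=3) 5(c=10)]
  21. access 13: MISS. Cache: [83(c=1) 13(c=1) 34(c=2) 91(c=2) 38(c=2) 85(c=3) 5(c=10)]
  22. access 32: MISS, evict 83(c=1). Cache: [13(c=1) 32(c=1) 34(c=2) 91(c=2) 38(c=2) 85(c=3) 5(c=10)]
Total: 14 hits, 8 misses, 1 evictions

Answer: 13 32 34 91 38 85 5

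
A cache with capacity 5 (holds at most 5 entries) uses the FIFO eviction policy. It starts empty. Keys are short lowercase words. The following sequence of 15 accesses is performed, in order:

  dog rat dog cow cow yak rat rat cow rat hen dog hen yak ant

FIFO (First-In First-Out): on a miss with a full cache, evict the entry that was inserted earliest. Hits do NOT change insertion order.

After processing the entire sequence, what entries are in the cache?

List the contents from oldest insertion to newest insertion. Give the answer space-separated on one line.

FIFO simulation (capacity=5):
  1. access dog: MISS. Cache (old->new): [dog]
  2. access rat: MISS. Cache (old->new): [dog rat]
  3. access dog: HIT. Cache (old->new): [dog rat]
  4. access cow: MISS. Cache (old->new): [dog rat cow]
  5. access cow: HIT. Cache (old->new): [dog rat cow]
  6. access yak: MISS. Cache (old->new): [dog rat cow yak]
  7. access rat: HIT. Cache (old->new): [dog rat cow yak]
  8. access rat: HIT. Cache (old->new): [dog rat cow yak]
  9. access cow: HIT. Cache (old->new): [dog rat cow yak]
  10. access rat: HIT. Cache (old->new): [dog rat cow yak]
  11. access hen: MISS. Cache (old->new): [dog rat cow yak hen]
  12. access dog: HIT. Cache (old->new): [dog rat cow yak hen]
  13. access hen: HIT. Cache (old->new): [dog rat cow yak hen]
  14. access yak: HIT. Cache (old->new): [dog rat cow yak hen]
  15. access ant: MISS, evict dog. Cache (old->new): [rat cow yak hen ant]
Total: 9 hits, 6 misses, 1 evictions

Answer: rat cow yak hen ant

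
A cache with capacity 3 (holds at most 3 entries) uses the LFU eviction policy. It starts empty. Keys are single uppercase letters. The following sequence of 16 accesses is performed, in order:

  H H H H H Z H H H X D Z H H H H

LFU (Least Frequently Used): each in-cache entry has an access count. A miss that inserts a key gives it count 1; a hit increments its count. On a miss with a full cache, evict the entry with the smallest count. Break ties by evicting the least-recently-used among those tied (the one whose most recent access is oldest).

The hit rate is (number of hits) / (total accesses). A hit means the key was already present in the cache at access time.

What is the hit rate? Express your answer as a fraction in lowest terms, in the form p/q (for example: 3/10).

LFU simulation (capacity=3):
  1. access H: MISS. Cache: [H(c=1)]
  2. access H: HIT, count now 2. Cache: [H(c=2)]
  3. access H: HIT, count now 3. Cache: [H(c=3)]
  4. access H: HIT, count now 4. Cache: [H(c=4)]
  5. access H: HIT, count now 5. Cache: [H(c=5)]
  6. access Z: MISS. Cache: [Z(c=1) H(c=5)]
  7. access H: HIT, count now 6. Cache: [Z(c=1) H(c=6)]
  8. access H: HIT, count now 7. Cache: [Z(c=1) H(c=7)]
  9. access H: HIT, count now 8. Cache: [Z(c=1) H(c=8)]
  10. access X: MISS. Cache: [Z(c=1) X(c=1) H(c=8)]
  11. access D: MISS, evict Z(c=1). Cache: [X(c=1) D(c=1) H(c=8)]
  12. access Z: MISS, evict X(c=1). Cache: [D(c=1) Z(c=1) H(c=8)]
  13. access H: HIT, count now 9. Cache: [D(c=1) Z(c=1) H(c=9)]
  14. access H: HIT, count now 10. Cache: [D(c=1) Z(c=1) H(c=10)]
  15. access H: HIT, count now 11. Cache: [D(c=1) Z(c=1) H(c=11)]
  16. access H: HIT, count now 12. Cache: [D(c=1) Z(c=1) H(c=12)]
Total: 11 hits, 5 misses, 2 evictions

Hit rate = 11/16

Answer: 11/16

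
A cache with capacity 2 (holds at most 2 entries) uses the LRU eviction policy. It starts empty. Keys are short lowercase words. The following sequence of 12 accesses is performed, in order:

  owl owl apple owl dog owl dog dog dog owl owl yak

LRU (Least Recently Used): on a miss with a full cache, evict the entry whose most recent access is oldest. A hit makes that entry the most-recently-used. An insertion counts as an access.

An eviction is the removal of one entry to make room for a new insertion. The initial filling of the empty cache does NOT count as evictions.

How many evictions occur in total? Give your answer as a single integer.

LRU simulation (capacity=2):
  1. access owl: MISS. Cache (LRU->MRU): [owl]
  2. access owl: HIT. Cache (LRU->MRU): [owl]
  3. access apple: MISS. Cache (LRU->MRU): [owl apple]
  4. access owl: HIT. Cache (LRU->MRU): [apple owl]
  5. access dog: MISS, evict apple. Cache (LRU->MRU): [owl dog]
  6. access owl: HIT. Cache (LRU->MRU): [dog owl]
  7. access dog: HIT. Cache (LRU->MRU): [owl dog]
  8. access dog: HIT. Cache (LRU->MRU): [owl dog]
  9. access dog: HIT. Cache (LRU->MRU): [owl dog]
  10. access owl: HIT. Cache (LRU->MRU): [dog owl]
  11. access owl: HIT. Cache (LRU->MRU): [dog owl]
  12. access yak: MISS, evict dog. Cache (LRU->MRU): [owl yak]
Total: 8 hits, 4 misses, 2 evictions

Answer: 2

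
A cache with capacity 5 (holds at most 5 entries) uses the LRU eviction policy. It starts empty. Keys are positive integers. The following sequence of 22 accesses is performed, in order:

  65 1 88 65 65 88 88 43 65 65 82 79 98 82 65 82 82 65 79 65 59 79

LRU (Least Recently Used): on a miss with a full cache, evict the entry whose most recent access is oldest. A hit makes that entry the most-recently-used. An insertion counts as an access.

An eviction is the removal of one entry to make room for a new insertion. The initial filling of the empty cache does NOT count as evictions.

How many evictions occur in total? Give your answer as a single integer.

LRU simulation (capacity=5):
  1. access 65: MISS. Cache (LRU->MRU): [65]
  2. access 1: MISS. Cache (LRU->MRU): [65 1]
  3. access 88: MISS. Cache (LRU->MRU): [65 1 88]
  4. access 65: HIT. Cache (LRU->MRU): [1 88 65]
  5. access 65: HIT. Cache (LRU->MRU): [1 88 65]
  6. access 88: HIT. Cache (LRU->MRU): [1 65 88]
  7. access 88: HIT. Cache (LRU->MRU): [1 65 88]
  8. access 43: MISS. Cache (LRU->MRU): [1 65 88 43]
  9. access 65: HIT. Cache (LRU->MRU): [1 88 43 65]
  10. access 65: HIT. Cache (LRU->MRU): [1 88 43 65]
  11. access 82: MISS. Cache (LRU->MRU): [1 88 43 65 82]
  12. access 79: MISS, evict 1. Cache (LRU->MRU): [88 43 65 82 79]
  13. access 98: MISS, evict 88. Cache (LRU->MRU): [43 65 82 79 98]
  14. access 82: HIT. Cache (LRU->MRU): [43 65 79 98 82]
  15. access 65: HIT. Cache (LRU->MRU): [43 79 98 82 65]
  16. access 82: HIT. Cache (LRU->MRU): [43 79 98 65 82]
  17. access 82: HIT. Cache (LRU->MRU): [43 79 98 65 82]
  18. access 65: HIT. Cache (LRU->MRU): [43 79 98 82 65]
  19. access 79: HIT. Cache (LRU->MRU): [43 98 82 65 79]
  20. access 65: HIT. Cache (LRU->MRU): [43 98 82 79 65]
  21. access 59: MISS, evict 43. Cache (LRU->MRU): [98 82 79 65 59]
  22. access 79: HIT. Cache (LRU->MRU): [98 82 65 59 79]
Total: 14 hits, 8 misses, 3 evictions

Answer: 3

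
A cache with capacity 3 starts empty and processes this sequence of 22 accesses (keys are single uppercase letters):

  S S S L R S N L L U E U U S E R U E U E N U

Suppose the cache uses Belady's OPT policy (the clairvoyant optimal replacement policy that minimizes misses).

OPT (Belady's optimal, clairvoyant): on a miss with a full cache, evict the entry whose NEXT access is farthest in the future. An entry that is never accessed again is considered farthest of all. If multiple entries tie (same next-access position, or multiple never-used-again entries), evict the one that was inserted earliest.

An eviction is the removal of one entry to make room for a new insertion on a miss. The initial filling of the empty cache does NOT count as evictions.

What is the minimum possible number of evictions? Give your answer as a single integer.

OPT (Belady) simulation (capacity=3):
  1. access S: MISS. Cache: [S]
  2. access S: HIT. Next use of S: step 3. Cache: [S]
  3. access S: HIT. Next use of S: step 6. Cache: [S]
  4. access L: MISS. Cache: [S L]
  5. access R: MISS. Cache: [S L R]
  6. access S: HIT. Next use of S: step 14. Cache: [S L R]
  7. access N: MISS, evict R (next use: step 16). Cache: [S L N]
  8. access L: HIT. Next use of L: step 9. Cache: [S L N]
  9. access L: HIT. Next use of L: never. Cache: [S L N]
  10. access U: MISS, evict L (next use: never). Cache: [S N U]
  11. access E: MISS, evict N (next use: step 21). Cache: [S U E]
  12. access U: HIT. Next use of U: step 13. Cache: [S U E]
  13. access U: HIT. Next use of U: step 17. Cache: [S U E]
  14. access S: HIT. Next use of S: never. Cache: [S U E]
  15. access E: HIT. Next use of E: step 18. Cache: [S U E]
  16. access R: MISS, evict S (next use: never). Cache: [U E R]
  17. access U: HIT. Next use of U: step 19. Cache: [U E R]
  18. access E: HIT. Next use of E: step 20. Cache: [U E R]
  19. access U: HIT. Next use of U: step 22. Cache: [U E R]
  20. access E: HIT. Next use of E: never. Cache: [U E R]
  21. access N: MISS, evict E (next use: never). Cache: [U R N]
  22. access U: HIT. Next use of U: never. Cache: [U R N]
Total: 14 hits, 8 misses, 5 evictions

Answer: 5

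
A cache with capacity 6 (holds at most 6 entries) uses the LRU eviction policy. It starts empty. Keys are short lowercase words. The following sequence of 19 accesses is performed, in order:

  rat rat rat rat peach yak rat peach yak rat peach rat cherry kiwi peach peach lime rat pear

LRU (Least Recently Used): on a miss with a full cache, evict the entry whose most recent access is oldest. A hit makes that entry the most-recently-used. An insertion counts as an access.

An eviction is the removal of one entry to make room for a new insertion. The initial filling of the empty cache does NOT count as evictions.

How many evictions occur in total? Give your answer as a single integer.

LRU simulation (capacity=6):
  1. access rat: MISS. Cache (LRU->MRU): [rat]
  2. access rat: HIT. Cache (LRU->MRU): [rat]
  3. access rat: HIT. Cache (LRU->MRU): [rat]
  4. access rat: HIT. Cache (LRU->MRU): [rat]
  5. access peach: MISS. Cache (LRU->MRU): [rat peach]
  6. access yak: MISS. Cache (LRU->MRU): [rat peach yak]
  7. access rat: HIT. Cache (LRU->MRU): [peach yak rat]
  8. access peach: HIT. Cache (LRU->MRU): [yak rat peach]
  9. access yak: HIT. Cache (LRU->MRU): [rat peach yak]
  10. access rat: HIT. Cache (LRU->MRU): [peach yak rat]
  11. access peach: HIT. Cache (LRU->MRU): [yak rat peach]
  12. access rat: HIT. Cache (LRU->MRU): [yak peach rat]
  13. access cherry: MISS. Cache (LRU->MRU): [yak peach rat cherry]
  14. access kiwi: MISS. Cache (LRU->MRU): [yak peach rat cherry kiwi]
  15. access peach: HIT. Cache (LRU->MRU): [yak rat cherry kiwi peach]
  16. access peach: HIT. Cache (LRU->MRU): [yak rat cherry kiwi peach]
  17. access lime: MISS. Cache (LRU->MRU): [yak rat cherry kiwi peach lime]
  18. access rat: HIT. Cache (LRU->MRU): [yak cherry kiwi peach lime rat]
  19. access pear: MISS, evict yak. Cache (LRU->MRU): [cherry kiwi peach lime rat pear]
Total: 12 hits, 7 misses, 1 evictions

Answer: 1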